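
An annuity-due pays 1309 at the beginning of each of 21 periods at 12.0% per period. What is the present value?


PV_due = PMT * (1-(1+i)^(-n))/i * (1+i)
PV_immediate = 9898.6622
PV_due = 9898.6622 * 1.12
= 11086.5017


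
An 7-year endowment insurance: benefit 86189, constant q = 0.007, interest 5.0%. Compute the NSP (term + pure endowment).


Term component = 3423.2678
Pure endowment = 7_p_x * v^7 * benefit = 0.952017 * 0.710681 * 86189 = 58313.8194
NSP = 61737.0872


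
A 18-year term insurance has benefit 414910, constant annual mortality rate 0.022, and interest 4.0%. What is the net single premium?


NSP = benefit * sum_{k=0}^{n-1} k_p_x * q * v^(k+1)
With constant q=0.022, v=0.961538
Sum = 0.237476
NSP = 414910 * 0.237476
= 98531.1512


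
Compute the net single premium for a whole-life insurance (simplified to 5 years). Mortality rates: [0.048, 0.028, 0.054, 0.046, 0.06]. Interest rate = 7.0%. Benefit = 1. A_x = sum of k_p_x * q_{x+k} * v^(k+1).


v = 0.934579
Year 0: k_p_x=1.0, q=0.048, term=0.04486
Year 1: k_p_x=0.952, q=0.028, term=0.023282
Year 2: k_p_x=0.925344, q=0.054, term=0.040789
Year 3: k_p_x=0.875375, q=0.046, term=0.03072
Year 4: k_p_x=0.835108, q=0.06, term=0.035725
A_x = 0.1754


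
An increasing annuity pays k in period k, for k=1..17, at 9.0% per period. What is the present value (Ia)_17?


(Ia)_n = sum_{k=1}^{n} k * v^k, v = 1/(1+i)
v = 0.917431
Sum computed term by term:
(Ia)_17 = 59.8257


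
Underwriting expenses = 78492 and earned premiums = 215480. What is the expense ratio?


Expense ratio = expenses / premiums
= 78492 / 215480
= 0.3643


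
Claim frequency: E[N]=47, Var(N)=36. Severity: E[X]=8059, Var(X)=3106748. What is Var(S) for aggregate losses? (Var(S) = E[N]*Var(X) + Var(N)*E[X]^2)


Var(S) = E[N]*Var(X) + Var(N)*E[X]^2
= 47*3106748 + 36*8059^2
= 146017156 + 2338109316
= 2.4841e+09


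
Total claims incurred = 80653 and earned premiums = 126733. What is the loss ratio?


Loss ratio = claims / premiums
= 80653 / 126733
= 0.6364


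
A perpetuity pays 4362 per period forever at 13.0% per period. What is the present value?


PV = PMT / i
= 4362 / 0.13
= 33553.8462


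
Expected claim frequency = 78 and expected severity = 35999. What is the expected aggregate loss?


E[S] = E[N] * E[X]
= 78 * 35999
= 2.8079e+06


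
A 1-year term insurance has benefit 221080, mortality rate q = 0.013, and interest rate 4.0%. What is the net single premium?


NSP = benefit * q * v
v = 1/(1+i) = 0.961538
NSP = 221080 * 0.013 * 0.961538
= 2763.5


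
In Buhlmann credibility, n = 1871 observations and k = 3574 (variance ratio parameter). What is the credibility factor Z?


Z = n / (n + k)
= 1871 / (1871 + 3574)
= 1871 / 5445
= 0.3436


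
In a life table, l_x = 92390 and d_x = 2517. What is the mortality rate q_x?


q_x = d_x / l_x
= 2517 / 92390
= 0.0272


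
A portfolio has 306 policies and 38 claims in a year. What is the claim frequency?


frequency = claims / policies
= 38 / 306
= 0.1242


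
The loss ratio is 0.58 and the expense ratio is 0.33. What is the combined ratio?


Combined ratio = loss ratio + expense ratio
= 0.58 + 0.33
= 0.91


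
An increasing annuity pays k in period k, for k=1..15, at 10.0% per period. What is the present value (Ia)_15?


(Ia)_n = sum_{k=1}^{n} k * v^k, v = 1/(1+i)
v = 0.909091
Sum computed term by term:
(Ia)_15 = 47.7581


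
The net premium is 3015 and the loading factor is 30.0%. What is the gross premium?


Gross = net * (1 + loading)
= 3015 * (1 + 0.3)
= 3015 * 1.3
= 3919.5


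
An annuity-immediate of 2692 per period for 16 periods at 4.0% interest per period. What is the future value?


FV = PMT * ((1+i)^n - 1) / i
= 2692 * ((1.04)^16 - 1) / 0.04
= 2692 * (1.872981 - 1) / 0.04
= 58751.6378


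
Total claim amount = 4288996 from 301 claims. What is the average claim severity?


severity = total / number
= 4288996 / 301
= 14249.1561


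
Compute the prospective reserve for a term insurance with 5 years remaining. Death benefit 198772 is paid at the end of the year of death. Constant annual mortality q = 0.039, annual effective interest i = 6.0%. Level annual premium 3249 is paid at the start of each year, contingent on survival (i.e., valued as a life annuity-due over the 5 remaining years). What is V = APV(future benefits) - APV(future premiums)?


v = 1/(1+i) = 0.943396
APV(future benefits) per unit = sum_{k=0}^{4} k_p_x * q * v^(k+1) = 0.152662
APV(future benefits) = 198772 * 0.152662 = 30344.8879
Life annuity-due factor ä_{x:5} = sum_{k=0}^{4} k_p_x * v^k = 4.149269
APV(future premiums) = 3249 * 4.149269 = 13480.9749
V = 30344.8879 - 13480.9749
= 16863.913


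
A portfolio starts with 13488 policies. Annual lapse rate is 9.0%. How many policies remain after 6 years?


remaining = initial * (1 - lapse)^years
= 13488 * (1 - 0.09)^6
= 13488 * 0.567869
= 7659.4205


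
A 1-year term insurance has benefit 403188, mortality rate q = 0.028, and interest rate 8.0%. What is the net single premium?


NSP = benefit * q * v
v = 1/(1+i) = 0.925926
NSP = 403188 * 0.028 * 0.925926
= 10453.0222


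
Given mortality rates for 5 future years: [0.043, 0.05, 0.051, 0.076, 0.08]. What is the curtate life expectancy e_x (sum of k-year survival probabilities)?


e_x = sum_{k=1}^{n} k_p_x
k_p_x values:
  1_p_x = 0.957
  2_p_x = 0.90915
  3_p_x = 0.862783
  4_p_x = 0.797212
  5_p_x = 0.733435
e_x = 4.2596


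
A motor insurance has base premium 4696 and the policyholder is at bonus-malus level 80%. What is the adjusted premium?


adjusted = base * BM_level / 100
= 4696 * 80 / 100
= 4696 * 0.8
= 3756.8


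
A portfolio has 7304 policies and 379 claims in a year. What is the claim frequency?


frequency = claims / policies
= 379 / 7304
= 0.0519


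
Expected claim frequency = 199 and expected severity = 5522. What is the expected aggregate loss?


E[S] = E[N] * E[X]
= 199 * 5522
= 1.0989e+06


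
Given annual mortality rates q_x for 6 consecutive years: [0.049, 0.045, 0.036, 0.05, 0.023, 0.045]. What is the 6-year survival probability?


p_k = 1 - q_k for each year
Survival = product of (1 - q_k)
= 0.951 * 0.955 * 0.964 * 0.95 * 0.977 * 0.955
= 0.776


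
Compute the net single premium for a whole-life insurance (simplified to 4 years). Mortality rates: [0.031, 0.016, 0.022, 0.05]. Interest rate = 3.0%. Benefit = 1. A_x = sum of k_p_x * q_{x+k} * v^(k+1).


v = 0.970874
Year 0: k_p_x=1.0, q=0.031, term=0.030097
Year 1: k_p_x=0.969, q=0.016, term=0.014614
Year 2: k_p_x=0.953496, q=0.022, term=0.019197
Year 3: k_p_x=0.932519, q=0.05, term=0.041427
A_x = 0.1053


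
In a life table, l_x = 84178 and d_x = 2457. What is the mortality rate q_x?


q_x = d_x / l_x
= 2457 / 84178
= 0.0292


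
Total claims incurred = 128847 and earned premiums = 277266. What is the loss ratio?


Loss ratio = claims / premiums
= 128847 / 277266
= 0.4647


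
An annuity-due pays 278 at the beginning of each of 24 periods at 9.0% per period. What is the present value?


PV_due = PMT * (1-(1+i)^(-n))/i * (1+i)
PV_immediate = 2698.4381
PV_due = 2698.4381 * 1.09
= 2941.2975


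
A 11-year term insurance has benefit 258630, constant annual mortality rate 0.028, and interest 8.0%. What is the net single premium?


NSP = benefit * sum_{k=0}^{n-1} k_p_x * q * v^(k+1)
With constant q=0.028, v=0.925926
Sum = 0.177901
NSP = 258630 * 0.177901
= 46010.5244


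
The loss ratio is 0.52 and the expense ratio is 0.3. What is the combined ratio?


Combined ratio = loss ratio + expense ratio
= 0.52 + 0.3
= 0.82


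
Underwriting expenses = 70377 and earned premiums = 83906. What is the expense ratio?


Expense ratio = expenses / premiums
= 70377 / 83906
= 0.8388


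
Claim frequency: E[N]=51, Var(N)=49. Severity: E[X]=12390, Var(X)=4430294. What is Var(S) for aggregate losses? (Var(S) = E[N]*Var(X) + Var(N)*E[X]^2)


Var(S) = E[N]*Var(X) + Var(N)*E[X]^2
= 51*4430294 + 49*12390^2
= 225944994 + 7522092900
= 7.7480e+09


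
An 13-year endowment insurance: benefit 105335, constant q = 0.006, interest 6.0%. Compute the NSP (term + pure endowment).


Term component = 5424.2015
Pure endowment = 13_p_x * v^13 * benefit = 0.924747 * 0.468839 * 105335 = 45668.784
NSP = 51092.9855


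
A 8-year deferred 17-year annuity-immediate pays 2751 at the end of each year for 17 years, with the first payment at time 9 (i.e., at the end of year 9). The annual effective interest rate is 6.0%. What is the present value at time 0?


PV at time 8 of the 17-year annuity-immediate:
a_n = 2751 * (1-(1+0.06)^(-17))/0.06 = 28822.9414
Discount back 8 years to time 0:
PV = 28822.9414 * (1+0.06)^(-8)
= 28822.9414 * 0.627412
= 18083.87


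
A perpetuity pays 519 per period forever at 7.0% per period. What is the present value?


PV = PMT / i
= 519 / 0.07
= 7414.2857


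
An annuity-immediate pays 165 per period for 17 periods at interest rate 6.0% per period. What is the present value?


PV = PMT * (1 - (1+i)^(-n)) / i
= 165 * (1 - (1+0.06)^(-17)) / 0.06
= 165 * (1 - 0.371364) / 0.06
= 165 * 10.47726
= 1728.7478


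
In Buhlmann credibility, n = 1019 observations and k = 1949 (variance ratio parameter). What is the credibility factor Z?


Z = n / (n + k)
= 1019 / (1019 + 1949)
= 1019 / 2968
= 0.3433


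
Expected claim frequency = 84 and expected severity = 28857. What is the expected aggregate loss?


E[S] = E[N] * E[X]
= 84 * 28857
= 2.4240e+06


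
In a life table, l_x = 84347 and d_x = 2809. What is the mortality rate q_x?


q_x = d_x / l_x
= 2809 / 84347
= 0.0333


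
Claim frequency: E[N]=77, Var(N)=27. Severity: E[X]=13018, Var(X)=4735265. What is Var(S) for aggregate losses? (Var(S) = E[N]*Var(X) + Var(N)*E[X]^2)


Var(S) = E[N]*Var(X) + Var(N)*E[X]^2
= 77*4735265 + 27*13018^2
= 364615405 + 4575644748
= 4.9403e+09


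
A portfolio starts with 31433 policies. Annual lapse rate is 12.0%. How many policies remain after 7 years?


remaining = initial * (1 - lapse)^years
= 31433 * (1 - 0.12)^7
= 31433 * 0.408676
= 12845.9


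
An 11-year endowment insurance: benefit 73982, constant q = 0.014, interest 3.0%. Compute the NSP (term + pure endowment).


Term component = 8977.1575
Pure endowment = 11_p_x * v^11 * benefit = 0.85634 * 0.722421 * 73982 = 45768.0765
NSP = 54745.2339


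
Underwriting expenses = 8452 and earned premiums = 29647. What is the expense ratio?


Expense ratio = expenses / premiums
= 8452 / 29647
= 0.2851


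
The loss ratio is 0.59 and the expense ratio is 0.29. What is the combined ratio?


Combined ratio = loss ratio + expense ratio
= 0.59 + 0.29
= 0.88


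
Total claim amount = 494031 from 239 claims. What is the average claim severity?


severity = total / number
= 494031 / 239
= 2067.0753


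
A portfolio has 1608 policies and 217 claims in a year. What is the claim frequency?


frequency = claims / policies
= 217 / 1608
= 0.135


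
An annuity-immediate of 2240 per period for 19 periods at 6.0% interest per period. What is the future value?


FV = PMT * ((1+i)^n - 1) / i
= 2240 * ((1.06)^19 - 1) / 0.06
= 2240 * (3.0256 - 1) / 0.06
= 75622.3814


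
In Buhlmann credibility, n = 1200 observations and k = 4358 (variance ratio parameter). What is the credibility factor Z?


Z = n / (n + k)
= 1200 / (1200 + 4358)
= 1200 / 5558
= 0.2159


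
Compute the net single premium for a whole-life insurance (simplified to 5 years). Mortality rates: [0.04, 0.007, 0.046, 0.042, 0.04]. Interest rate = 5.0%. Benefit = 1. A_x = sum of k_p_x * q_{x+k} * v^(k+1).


v = 0.952381
Year 0: k_p_x=1.0, q=0.04, term=0.038095
Year 1: k_p_x=0.96, q=0.007, term=0.006095
Year 2: k_p_x=0.95328, q=0.046, term=0.03788
Year 3: k_p_x=0.909429, q=0.042, term=0.031424
Year 4: k_p_x=0.871233, q=0.04, term=0.027305
A_x = 0.1408


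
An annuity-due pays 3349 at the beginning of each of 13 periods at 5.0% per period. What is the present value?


PV_due = PMT * (1-(1+i)^(-n))/i * (1+i)
PV_immediate = 31459.0759
PV_due = 31459.0759 * 1.05
= 33032.0297


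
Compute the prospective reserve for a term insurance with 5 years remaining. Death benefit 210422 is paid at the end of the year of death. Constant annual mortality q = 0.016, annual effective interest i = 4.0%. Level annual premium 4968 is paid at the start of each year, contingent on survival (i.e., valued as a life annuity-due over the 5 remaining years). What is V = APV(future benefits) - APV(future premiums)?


v = 1/(1+i) = 0.961538
APV(future benefits) per unit = sum_{k=0}^{4} k_p_x * q * v^(k+1) = 0.069073
APV(future benefits) = 210422 * 0.069073 = 14534.5285
Life annuity-due factor ä_{x:5} = sum_{k=0}^{4} k_p_x * v^k = 4.48976
APV(future premiums) = 4968 * 4.48976 = 22305.1294
V = 14534.5285 - 22305.1294
= -7770.6009


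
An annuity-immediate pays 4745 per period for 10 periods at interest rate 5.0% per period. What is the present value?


PV = PMT * (1 - (1+i)^(-n)) / i
= 4745 * (1 - (1+0.05)^(-10)) / 0.05
= 4745 * (1 - 0.613913) / 0.05
= 4745 * 7.721735
= 36639.6322


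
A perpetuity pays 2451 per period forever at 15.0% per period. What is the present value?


PV = PMT / i
= 2451 / 0.15
= 16340.0


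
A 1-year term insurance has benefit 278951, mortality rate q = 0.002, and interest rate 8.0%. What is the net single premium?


NSP = benefit * q * v
v = 1/(1+i) = 0.925926
NSP = 278951 * 0.002 * 0.925926
= 516.5759


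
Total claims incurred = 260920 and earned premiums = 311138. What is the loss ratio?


Loss ratio = claims / premiums
= 260920 / 311138
= 0.8386


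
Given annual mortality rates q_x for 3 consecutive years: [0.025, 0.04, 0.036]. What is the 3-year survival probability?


p_k = 1 - q_k for each year
Survival = product of (1 - q_k)
= 0.975 * 0.96 * 0.964
= 0.9023


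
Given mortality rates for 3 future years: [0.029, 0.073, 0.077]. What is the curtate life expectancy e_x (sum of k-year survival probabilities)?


e_x = sum_{k=1}^{n} k_p_x
k_p_x values:
  1_p_x = 0.971
  2_p_x = 0.900117
  3_p_x = 0.830808
e_x = 2.7019


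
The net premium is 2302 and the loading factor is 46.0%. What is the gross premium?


Gross = net * (1 + loading)
= 2302 * (1 + 0.46)
= 2302 * 1.46
= 3360.92


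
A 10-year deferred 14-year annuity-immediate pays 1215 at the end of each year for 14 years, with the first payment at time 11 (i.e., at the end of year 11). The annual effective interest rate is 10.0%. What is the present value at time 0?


PV at time 10 of the 14-year annuity-immediate:
a_n = 1215 * (1-(1+0.1)^(-14))/0.1 = 8950.5253
Discount back 10 years to time 0:
PV = 8950.5253 * (1+0.1)^(-10)
= 8950.5253 * 0.385543
= 3450.815


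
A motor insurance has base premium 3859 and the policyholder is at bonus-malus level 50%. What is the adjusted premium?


adjusted = base * BM_level / 100
= 3859 * 50 / 100
= 3859 * 0.5
= 1929.5


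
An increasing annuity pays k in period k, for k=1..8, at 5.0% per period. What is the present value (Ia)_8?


(Ia)_n = sum_{k=1}^{n} k * v^k, v = 1/(1+i)
v = 0.952381
Sum computed term by term:
(Ia)_8 = 27.4332


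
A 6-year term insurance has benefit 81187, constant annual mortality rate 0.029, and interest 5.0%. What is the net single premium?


NSP = benefit * sum_{k=0}^{n-1} k_p_x * q * v^(k+1)
With constant q=0.029, v=0.952381
Sum = 0.1375
NSP = 81187 * 0.1375
= 11163.2057


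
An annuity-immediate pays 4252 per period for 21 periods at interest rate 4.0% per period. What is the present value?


PV = PMT * (1 - (1+i)^(-n)) / i
= 4252 * (1 - (1+0.04)^(-21)) / 0.04
= 4252 * (1 - 0.438834) / 0.04
= 4252 * 14.02916
= 59651.9881


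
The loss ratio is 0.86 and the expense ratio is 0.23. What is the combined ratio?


Combined ratio = loss ratio + expense ratio
= 0.86 + 0.23
= 1.09


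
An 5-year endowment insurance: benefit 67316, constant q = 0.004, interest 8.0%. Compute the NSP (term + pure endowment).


Term component = 1067.183
Pure endowment = 5_p_x * v^5 * benefit = 0.980159 * 0.680583 * 67316 = 44905.1567
NSP = 45972.3397


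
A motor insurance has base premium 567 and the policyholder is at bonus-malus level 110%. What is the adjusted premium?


adjusted = base * BM_level / 100
= 567 * 110 / 100
= 567 * 1.1
= 623.7


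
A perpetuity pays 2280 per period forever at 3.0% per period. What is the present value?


PV = PMT / i
= 2280 / 0.03
= 76000.0


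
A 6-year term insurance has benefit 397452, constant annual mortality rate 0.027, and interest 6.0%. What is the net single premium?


NSP = benefit * sum_{k=0}^{n-1} k_p_x * q * v^(k+1)
With constant q=0.027, v=0.943396
Sum = 0.124699
NSP = 397452 * 0.124699
= 49561.6684


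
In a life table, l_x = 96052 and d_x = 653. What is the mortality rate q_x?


q_x = d_x / l_x
= 653 / 96052
= 0.0068


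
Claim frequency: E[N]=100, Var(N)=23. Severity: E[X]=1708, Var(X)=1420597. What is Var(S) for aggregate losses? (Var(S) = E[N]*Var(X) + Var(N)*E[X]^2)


Var(S) = E[N]*Var(X) + Var(N)*E[X]^2
= 100*1420597 + 23*1708^2
= 142059700 + 67097072
= 2.0916e+08


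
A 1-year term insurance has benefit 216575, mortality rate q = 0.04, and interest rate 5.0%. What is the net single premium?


NSP = benefit * q * v
v = 1/(1+i) = 0.952381
NSP = 216575 * 0.04 * 0.952381
= 8250.4762


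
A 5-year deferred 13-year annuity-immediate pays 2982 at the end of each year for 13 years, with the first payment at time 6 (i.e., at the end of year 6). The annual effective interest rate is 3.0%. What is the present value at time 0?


PV at time 5 of the 13-year annuity-immediate:
a_n = 2982 * (1-(1+0.03)^(-13))/0.03 = 31713.4368
Discount back 5 years to time 0:
PV = 31713.4368 * (1+0.03)^(-5)
= 31713.4368 * 0.862609
= 27356.2892


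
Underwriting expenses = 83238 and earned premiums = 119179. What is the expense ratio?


Expense ratio = expenses / premiums
= 83238 / 119179
= 0.6984


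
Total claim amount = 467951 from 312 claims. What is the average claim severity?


severity = total / number
= 467951 / 312
= 1499.8429


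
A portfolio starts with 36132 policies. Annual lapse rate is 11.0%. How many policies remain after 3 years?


remaining = initial * (1 - lapse)^years
= 36132 * (1 - 0.11)^3
= 36132 * 0.704969
= 25471.9399


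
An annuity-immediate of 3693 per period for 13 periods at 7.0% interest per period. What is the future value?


FV = PMT * ((1+i)^n - 1) / i
= 3693 * ((1.07)^13 - 1) / 0.07
= 3693 * (2.409845 - 1) / 0.07
= 74379.3941


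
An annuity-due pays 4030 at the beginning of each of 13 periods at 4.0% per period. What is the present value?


PV_due = PMT * (1-(1+i)^(-n))/i * (1+i)
PV_immediate = 40242.1608
PV_due = 40242.1608 * 1.04
= 41851.8473


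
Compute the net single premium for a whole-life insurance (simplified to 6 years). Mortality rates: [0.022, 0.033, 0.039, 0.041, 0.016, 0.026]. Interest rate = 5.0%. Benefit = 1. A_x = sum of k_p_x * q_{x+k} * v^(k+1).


v = 0.952381
Year 0: k_p_x=1.0, q=0.022, term=0.020952
Year 1: k_p_x=0.978, q=0.033, term=0.029273
Year 2: k_p_x=0.945726, q=0.039, term=0.031861
Year 3: k_p_x=0.908843, q=0.041, term=0.030656
Year 4: k_p_x=0.87158, q=0.016, term=0.010926
Year 5: k_p_x=0.857635, q=0.026, term=0.016639
A_x = 0.1403


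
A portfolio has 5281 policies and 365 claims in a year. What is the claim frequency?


frequency = claims / policies
= 365 / 5281
= 0.0691


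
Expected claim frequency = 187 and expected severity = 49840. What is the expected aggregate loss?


E[S] = E[N] * E[X]
= 187 * 49840
= 9.3201e+06


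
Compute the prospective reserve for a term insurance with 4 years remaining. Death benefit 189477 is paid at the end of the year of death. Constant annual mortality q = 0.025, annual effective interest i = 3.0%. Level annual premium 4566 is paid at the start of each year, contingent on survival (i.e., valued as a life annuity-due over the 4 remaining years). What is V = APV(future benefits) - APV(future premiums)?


v = 1/(1+i) = 0.970874
APV(future benefits) per unit = sum_{k=0}^{3} k_p_x * q * v^(k+1) = 0.089584
APV(future benefits) = 189477 * 0.089584 = 16974.126
Life annuity-due factor ä_{x:4} = sum_{k=0}^{3} k_p_x * v^k = 3.690865
APV(future premiums) = 4566 * 3.690865 = 16852.4887
V = 16974.126 - 16852.4887
= 121.6373


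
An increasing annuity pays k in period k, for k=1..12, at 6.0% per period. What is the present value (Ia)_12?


(Ia)_n = sum_{k=1}^{n} k * v^k, v = 1/(1+i)
v = 0.943396
Sum computed term by term:
(Ia)_12 = 48.7207


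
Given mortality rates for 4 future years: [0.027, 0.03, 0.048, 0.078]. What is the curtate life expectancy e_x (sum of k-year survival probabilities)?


e_x = sum_{k=1}^{n} k_p_x
k_p_x values:
  1_p_x = 0.973
  2_p_x = 0.94381
  3_p_x = 0.898507
  4_p_x = 0.828424
e_x = 3.6437


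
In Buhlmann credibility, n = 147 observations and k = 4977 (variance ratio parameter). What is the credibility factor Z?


Z = n / (n + k)
= 147 / (147 + 4977)
= 147 / 5124
= 0.0287


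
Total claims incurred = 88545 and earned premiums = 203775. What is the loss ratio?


Loss ratio = claims / premiums
= 88545 / 203775
= 0.4345


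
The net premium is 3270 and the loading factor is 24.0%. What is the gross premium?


Gross = net * (1 + loading)
= 3270 * (1 + 0.24)
= 3270 * 1.24
= 4054.8


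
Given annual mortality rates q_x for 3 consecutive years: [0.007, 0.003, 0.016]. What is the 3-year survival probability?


p_k = 1 - q_k for each year
Survival = product of (1 - q_k)
= 0.993 * 0.997 * 0.984
= 0.9742


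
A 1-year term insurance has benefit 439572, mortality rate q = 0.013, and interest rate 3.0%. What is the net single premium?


NSP = benefit * q * v
v = 1/(1+i) = 0.970874
NSP = 439572 * 0.013 * 0.970874
= 5547.9961


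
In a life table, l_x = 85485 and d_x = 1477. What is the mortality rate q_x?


q_x = d_x / l_x
= 1477 / 85485
= 0.0173


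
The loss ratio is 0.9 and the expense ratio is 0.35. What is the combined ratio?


Combined ratio = loss ratio + expense ratio
= 0.9 + 0.35
= 1.25


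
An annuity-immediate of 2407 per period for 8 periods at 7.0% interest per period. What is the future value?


FV = PMT * ((1+i)^n - 1) / i
= 2407 * ((1.07)^8 - 1) / 0.07
= 2407 * (1.718186 - 1) / 0.07
= 24695.3448


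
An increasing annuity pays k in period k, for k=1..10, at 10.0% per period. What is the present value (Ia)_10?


(Ia)_n = sum_{k=1}^{n} k * v^k, v = 1/(1+i)
v = 0.909091
Sum computed term by term:
(Ia)_10 = 29.0359


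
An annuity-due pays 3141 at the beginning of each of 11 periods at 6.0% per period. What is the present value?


PV_due = PMT * (1-(1+i)^(-n))/i * (1+i)
PV_immediate = 24772.673
PV_due = 24772.673 * 1.06
= 26259.0334


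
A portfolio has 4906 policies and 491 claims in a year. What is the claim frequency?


frequency = claims / policies
= 491 / 4906
= 0.1001


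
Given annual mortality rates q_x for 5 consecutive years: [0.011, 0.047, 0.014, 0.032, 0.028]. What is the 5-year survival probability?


p_k = 1 - q_k for each year
Survival = product of (1 - q_k)
= 0.989 * 0.953 * 0.986 * 0.968 * 0.972
= 0.8744


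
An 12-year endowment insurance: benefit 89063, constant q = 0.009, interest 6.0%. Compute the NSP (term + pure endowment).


Term component = 6437.2178
Pure endowment = 12_p_x * v^12 * benefit = 0.897189 * 0.496969 * 89063 = 39710.997
NSP = 46148.2148


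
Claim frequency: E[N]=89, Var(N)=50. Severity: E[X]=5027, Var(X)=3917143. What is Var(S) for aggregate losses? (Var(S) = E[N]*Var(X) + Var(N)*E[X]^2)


Var(S) = E[N]*Var(X) + Var(N)*E[X]^2
= 89*3917143 + 50*5027^2
= 348625727 + 1263536450
= 1.6122e+09


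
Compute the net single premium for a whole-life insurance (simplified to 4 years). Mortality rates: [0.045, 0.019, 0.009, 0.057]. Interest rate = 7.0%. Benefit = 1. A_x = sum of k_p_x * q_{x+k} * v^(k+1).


v = 0.934579
Year 0: k_p_x=1.0, q=0.045, term=0.042056
Year 1: k_p_x=0.955, q=0.019, term=0.015849
Year 2: k_p_x=0.936855, q=0.009, term=0.006883
Year 3: k_p_x=0.928423, q=0.057, term=0.040373
A_x = 0.1052


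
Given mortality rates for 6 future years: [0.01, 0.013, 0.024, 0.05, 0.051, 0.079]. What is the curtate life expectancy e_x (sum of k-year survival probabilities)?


e_x = sum_{k=1}^{n} k_p_x
k_p_x values:
  1_p_x = 0.99
  2_p_x = 0.97713
  3_p_x = 0.953679
  4_p_x = 0.905995
  5_p_x = 0.859789
  6_p_x = 0.791866
e_x = 5.4785


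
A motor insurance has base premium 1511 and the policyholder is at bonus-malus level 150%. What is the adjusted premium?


adjusted = base * BM_level / 100
= 1511 * 150 / 100
= 1511 * 1.5
= 2266.5


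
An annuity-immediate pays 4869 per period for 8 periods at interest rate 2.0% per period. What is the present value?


PV = PMT * (1 - (1+i)^(-n)) / i
= 4869 * (1 - (1+0.02)^(-8)) / 0.02
= 4869 * (1 - 0.85349) / 0.02
= 4869 * 7.325481
= 35667.7691


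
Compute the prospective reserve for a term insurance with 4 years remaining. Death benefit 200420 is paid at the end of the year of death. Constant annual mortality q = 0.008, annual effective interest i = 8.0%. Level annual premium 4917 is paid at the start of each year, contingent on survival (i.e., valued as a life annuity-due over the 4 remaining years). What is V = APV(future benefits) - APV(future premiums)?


v = 1/(1+i) = 0.925926
APV(future benefits) per unit = sum_{k=0}^{3} k_p_x * q * v^(k+1) = 0.026201
APV(future benefits) = 200420 * 0.026201 = 5251.1926
Life annuity-due factor ä_{x:4} = sum_{k=0}^{3} k_p_x * v^k = 3.537127
APV(future premiums) = 4917 * 3.537127 = 17392.0538
V = 5251.1926 - 17392.0538
= -12140.8611


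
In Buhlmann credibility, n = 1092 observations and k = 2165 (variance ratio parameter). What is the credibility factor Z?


Z = n / (n + k)
= 1092 / (1092 + 2165)
= 1092 / 3257
= 0.3353


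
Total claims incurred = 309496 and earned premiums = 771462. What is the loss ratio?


Loss ratio = claims / premiums
= 309496 / 771462
= 0.4012


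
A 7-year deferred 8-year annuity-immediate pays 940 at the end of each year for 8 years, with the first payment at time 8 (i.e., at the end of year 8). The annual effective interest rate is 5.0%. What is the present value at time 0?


PV at time 7 of the 8-year annuity-immediate:
a_n = 940 * (1-(1+0.05)^(-8))/0.05 = 6075.42
Discount back 7 years to time 0:
PV = 6075.42 * (1+0.05)^(-7)
= 6075.42 * 0.710681
= 4317.6876


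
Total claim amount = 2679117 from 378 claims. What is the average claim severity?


severity = total / number
= 2679117 / 378
= 7087.6111


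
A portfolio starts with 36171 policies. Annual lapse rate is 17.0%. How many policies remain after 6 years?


remaining = initial * (1 - lapse)^years
= 36171 * (1 - 0.17)^6
= 36171 * 0.32694
= 11825.7602


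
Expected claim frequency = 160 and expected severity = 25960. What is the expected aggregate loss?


E[S] = E[N] * E[X]
= 160 * 25960
= 4.1536e+06


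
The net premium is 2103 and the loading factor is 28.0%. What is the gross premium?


Gross = net * (1 + loading)
= 2103 * (1 + 0.28)
= 2103 * 1.28
= 2691.84


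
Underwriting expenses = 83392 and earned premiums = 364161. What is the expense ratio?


Expense ratio = expenses / premiums
= 83392 / 364161
= 0.229


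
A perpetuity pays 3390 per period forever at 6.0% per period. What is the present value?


PV = PMT / i
= 3390 / 0.06
= 56500.0


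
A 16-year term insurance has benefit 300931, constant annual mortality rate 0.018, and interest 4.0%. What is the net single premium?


NSP = benefit * sum_{k=0}^{n-1} k_p_x * q * v^(k+1)
With constant q=0.018, v=0.961538
Sum = 0.186438
NSP = 300931 * 0.186438
= 56105.0039


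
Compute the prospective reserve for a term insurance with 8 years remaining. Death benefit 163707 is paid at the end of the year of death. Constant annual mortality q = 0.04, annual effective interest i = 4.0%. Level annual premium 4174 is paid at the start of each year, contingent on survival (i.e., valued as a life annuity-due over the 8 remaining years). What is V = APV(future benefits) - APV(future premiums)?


v = 1/(1+i) = 0.961538
APV(future benefits) per unit = sum_{k=0}^{7} k_p_x * q * v^(k+1) = 0.236444
APV(future benefits) = 163707 * 0.236444 = 38707.5134
Life annuity-due factor ä_{x:8} = sum_{k=0}^{7} k_p_x * v^k = 6.14754
APV(future premiums) = 4174 * 6.14754 = 25659.8324
V = 38707.5134 - 25659.8324
= 13047.681


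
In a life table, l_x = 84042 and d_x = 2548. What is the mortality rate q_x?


q_x = d_x / l_x
= 2548 / 84042
= 0.0303


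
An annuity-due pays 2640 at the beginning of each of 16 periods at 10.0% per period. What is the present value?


PV_due = PMT * (1-(1+i)^(-n))/i * (1+i)
PV_immediate = 20654.5908
PV_due = 20654.5908 * 1.1
= 22720.0499


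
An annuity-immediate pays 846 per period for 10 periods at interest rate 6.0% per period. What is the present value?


PV = PMT * (1 - (1+i)^(-n)) / i
= 846 * (1 - (1+0.06)^(-10)) / 0.06
= 846 * (1 - 0.558395) / 0.06
= 846 * 7.360087
= 6226.6336


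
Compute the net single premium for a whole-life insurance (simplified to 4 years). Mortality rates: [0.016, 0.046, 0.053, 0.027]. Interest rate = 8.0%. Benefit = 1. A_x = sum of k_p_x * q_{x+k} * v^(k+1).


v = 0.925926
Year 0: k_p_x=1.0, q=0.016, term=0.014815
Year 1: k_p_x=0.984, q=0.046, term=0.038807
Year 2: k_p_x=0.938736, q=0.053, term=0.039496
Year 3: k_p_x=0.888983, q=0.027, term=0.017643
A_x = 0.1108


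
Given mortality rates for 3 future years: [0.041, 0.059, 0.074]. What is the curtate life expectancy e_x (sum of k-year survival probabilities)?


e_x = sum_{k=1}^{n} k_p_x
k_p_x values:
  1_p_x = 0.959
  2_p_x = 0.902419
  3_p_x = 0.83564
e_x = 2.6971


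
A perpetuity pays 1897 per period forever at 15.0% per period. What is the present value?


PV = PMT / i
= 1897 / 0.15
= 12646.6667


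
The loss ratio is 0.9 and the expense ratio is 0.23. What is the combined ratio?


Combined ratio = loss ratio + expense ratio
= 0.9 + 0.23
= 1.13


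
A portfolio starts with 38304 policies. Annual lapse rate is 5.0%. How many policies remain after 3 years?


remaining = initial * (1 - lapse)^years
= 38304 * (1 - 0.05)^3
= 38304 * 0.857375
= 32840.892


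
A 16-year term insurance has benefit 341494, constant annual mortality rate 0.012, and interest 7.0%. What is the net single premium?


NSP = benefit * sum_{k=0}^{n-1} k_p_x * q * v^(k+1)
With constant q=0.012, v=0.934579
Sum = 0.105478
NSP = 341494 * 0.105478
= 36020.0112


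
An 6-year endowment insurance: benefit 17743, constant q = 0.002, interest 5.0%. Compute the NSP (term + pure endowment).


Term component = 179.2688
Pure endowment = 6_p_x * v^6 * benefit = 0.98806 * 0.746215 * 17743 = 13082.0109
NSP = 13261.2797


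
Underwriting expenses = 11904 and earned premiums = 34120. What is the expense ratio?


Expense ratio = expenses / premiums
= 11904 / 34120
= 0.3489


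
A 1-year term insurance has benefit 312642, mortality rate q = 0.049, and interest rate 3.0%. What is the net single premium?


NSP = benefit * q * v
v = 1/(1+i) = 0.970874
NSP = 312642 * 0.049 * 0.970874
= 14873.2602


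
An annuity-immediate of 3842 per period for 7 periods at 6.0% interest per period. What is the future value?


FV = PMT * ((1+i)^n - 1) / i
= 3842 * ((1.06)^7 - 1) / 0.06
= 3842 * (1.50363 - 1) / 0.06
= 32249.1243


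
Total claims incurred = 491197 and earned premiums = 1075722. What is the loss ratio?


Loss ratio = claims / premiums
= 491197 / 1075722
= 0.4566


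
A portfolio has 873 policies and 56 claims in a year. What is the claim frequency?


frequency = claims / policies
= 56 / 873
= 0.0641


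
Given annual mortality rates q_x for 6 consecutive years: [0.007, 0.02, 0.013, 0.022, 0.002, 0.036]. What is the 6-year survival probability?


p_k = 1 - q_k for each year
Survival = product of (1 - q_k)
= 0.993 * 0.98 * 0.987 * 0.978 * 0.998 * 0.964
= 0.9037


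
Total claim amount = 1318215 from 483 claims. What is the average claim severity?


severity = total / number
= 1318215 / 483
= 2729.2236


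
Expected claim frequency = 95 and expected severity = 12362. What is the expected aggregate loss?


E[S] = E[N] * E[X]
= 95 * 12362
= 1.1744e+06


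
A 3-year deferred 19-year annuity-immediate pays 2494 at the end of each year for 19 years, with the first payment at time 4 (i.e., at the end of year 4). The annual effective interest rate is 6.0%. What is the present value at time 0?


PV at time 3 of the 19-year annuity-immediate:
a_n = 2494 * (1-(1+0.06)^(-19))/0.06 = 27828.3425
Discount back 3 years to time 0:
PV = 27828.3425 * (1+0.06)^(-3)
= 27828.3425 * 0.839619
= 23365.213


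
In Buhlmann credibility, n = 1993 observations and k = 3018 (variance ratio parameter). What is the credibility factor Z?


Z = n / (n + k)
= 1993 / (1993 + 3018)
= 1993 / 5011
= 0.3977


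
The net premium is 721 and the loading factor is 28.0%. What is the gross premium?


Gross = net * (1 + loading)
= 721 * (1 + 0.28)
= 721 * 1.28
= 922.88


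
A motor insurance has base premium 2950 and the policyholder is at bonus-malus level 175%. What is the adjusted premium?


adjusted = base * BM_level / 100
= 2950 * 175 / 100
= 2950 * 1.75
= 5162.5


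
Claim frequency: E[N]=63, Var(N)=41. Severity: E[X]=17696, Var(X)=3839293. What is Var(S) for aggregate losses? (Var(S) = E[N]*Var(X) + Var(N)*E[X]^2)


Var(S) = E[N]*Var(X) + Var(N)*E[X]^2
= 63*3839293 + 41*17696^2
= 241875459 + 12839085056
= 1.3081e+10


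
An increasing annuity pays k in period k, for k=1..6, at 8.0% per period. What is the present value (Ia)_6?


(Ia)_n = sum_{k=1}^{n} k * v^k, v = 1/(1+i)
v = 0.925926
Sum computed term by term:
(Ia)_6 = 15.1462


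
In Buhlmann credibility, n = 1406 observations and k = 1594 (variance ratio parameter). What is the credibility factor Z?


Z = n / (n + k)
= 1406 / (1406 + 1594)
= 1406 / 3000
= 0.4687


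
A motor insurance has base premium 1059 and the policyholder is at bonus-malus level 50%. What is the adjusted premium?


adjusted = base * BM_level / 100
= 1059 * 50 / 100
= 1059 * 0.5
= 529.5


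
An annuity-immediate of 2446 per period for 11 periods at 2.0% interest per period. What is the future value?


FV = PMT * ((1+i)^n - 1) / i
= 2446 * ((1.02)^11 - 1) / 0.02
= 2446 * (1.243374 - 1) / 0.02
= 29764.6779


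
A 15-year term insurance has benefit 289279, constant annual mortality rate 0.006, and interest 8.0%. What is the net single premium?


NSP = benefit * sum_{k=0}^{n-1} k_p_x * q * v^(k+1)
With constant q=0.006, v=0.925926
Sum = 0.049672
NSP = 289279 * 0.049672
= 14369.1378


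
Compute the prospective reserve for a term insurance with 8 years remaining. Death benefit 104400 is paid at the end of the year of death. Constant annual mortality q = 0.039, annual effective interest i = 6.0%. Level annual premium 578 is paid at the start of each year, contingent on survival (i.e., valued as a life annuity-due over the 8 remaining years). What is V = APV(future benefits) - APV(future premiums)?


v = 1/(1+i) = 0.943396
APV(future benefits) per unit = sum_{k=0}^{7} k_p_x * q * v^(k+1) = 0.214148
APV(future benefits) = 104400 * 0.214148 = 22357.0213
Life annuity-due factor ä_{x:8} = sum_{k=0}^{7} k_p_x * v^k = 5.820425
APV(future premiums) = 578 * 5.820425 = 3364.2057
V = 22357.0213 - 3364.2057
= 18992.8156


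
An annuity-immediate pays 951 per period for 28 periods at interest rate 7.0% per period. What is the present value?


PV = PMT * (1 - (1+i)^(-n)) / i
= 951 * (1 - (1+0.07)^(-28)) / 0.07
= 951 * (1 - 0.150402) / 0.07
= 951 * 12.137111
= 11542.3928


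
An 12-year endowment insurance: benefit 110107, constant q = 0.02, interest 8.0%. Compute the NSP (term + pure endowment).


Term component = 15159.0515
Pure endowment = 12_p_x * v^12 * benefit = 0.784717 * 0.397114 * 110107 = 34311.7424
NSP = 49470.7939


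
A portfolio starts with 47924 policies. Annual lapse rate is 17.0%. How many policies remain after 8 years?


remaining = initial * (1 - lapse)^years
= 47924 * (1 - 0.17)^8
= 47924 * 0.225229
= 10793.8853


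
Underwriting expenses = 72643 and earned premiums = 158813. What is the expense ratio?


Expense ratio = expenses / premiums
= 72643 / 158813
= 0.4574


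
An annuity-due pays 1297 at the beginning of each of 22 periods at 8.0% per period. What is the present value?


PV_due = PMT * (1-(1+i)^(-n))/i * (1+i)
PV_immediate = 13230.3645
PV_due = 13230.3645 * 1.08
= 14288.7937


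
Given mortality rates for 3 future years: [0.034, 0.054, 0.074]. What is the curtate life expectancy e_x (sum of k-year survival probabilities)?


e_x = sum_{k=1}^{n} k_p_x
k_p_x values:
  1_p_x = 0.966
  2_p_x = 0.913836
  3_p_x = 0.846212
e_x = 2.726


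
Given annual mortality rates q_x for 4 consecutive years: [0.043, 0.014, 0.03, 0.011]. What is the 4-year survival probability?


p_k = 1 - q_k for each year
Survival = product of (1 - q_k)
= 0.957 * 0.986 * 0.97 * 0.989
= 0.9052


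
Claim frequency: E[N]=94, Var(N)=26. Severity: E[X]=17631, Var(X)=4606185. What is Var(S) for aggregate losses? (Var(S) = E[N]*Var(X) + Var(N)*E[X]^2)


Var(S) = E[N]*Var(X) + Var(N)*E[X]^2
= 94*4606185 + 26*17631^2
= 432981390 + 8082156186
= 8.5151e+09


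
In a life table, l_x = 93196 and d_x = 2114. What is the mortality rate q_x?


q_x = d_x / l_x
= 2114 / 93196
= 0.0227


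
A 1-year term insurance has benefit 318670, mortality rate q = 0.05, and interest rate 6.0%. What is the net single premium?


NSP = benefit * q * v
v = 1/(1+i) = 0.943396
NSP = 318670 * 0.05 * 0.943396
= 15031.6038


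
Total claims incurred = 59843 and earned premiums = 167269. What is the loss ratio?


Loss ratio = claims / premiums
= 59843 / 167269
= 0.3578


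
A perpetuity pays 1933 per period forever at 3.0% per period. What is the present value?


PV = PMT / i
= 1933 / 0.03
= 64433.3333


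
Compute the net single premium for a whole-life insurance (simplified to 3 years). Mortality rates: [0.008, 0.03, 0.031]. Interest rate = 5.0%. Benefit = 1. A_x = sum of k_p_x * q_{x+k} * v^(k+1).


v = 0.952381
Year 0: k_p_x=1.0, q=0.008, term=0.007619
Year 1: k_p_x=0.992, q=0.03, term=0.026993
Year 2: k_p_x=0.96224, q=0.031, term=0.025768
A_x = 0.0604


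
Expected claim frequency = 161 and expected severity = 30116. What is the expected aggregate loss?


E[S] = E[N] * E[X]
= 161 * 30116
= 4.8487e+06


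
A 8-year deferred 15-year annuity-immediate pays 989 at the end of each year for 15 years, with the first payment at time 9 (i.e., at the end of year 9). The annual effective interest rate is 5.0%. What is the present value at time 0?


PV at time 8 of the 15-year annuity-immediate:
a_n = 989 * (1-(1+0.05)^(-15))/0.05 = 10265.4818
Discount back 8 years to time 0:
PV = 10265.4818 * (1+0.05)^(-8)
= 10265.4818 * 0.676839
= 6948.0822


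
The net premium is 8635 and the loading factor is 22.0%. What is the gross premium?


Gross = net * (1 + loading)
= 8635 * (1 + 0.22)
= 8635 * 1.22
= 10534.7


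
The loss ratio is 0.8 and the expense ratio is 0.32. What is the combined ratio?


Combined ratio = loss ratio + expense ratio
= 0.8 + 0.32
= 1.12


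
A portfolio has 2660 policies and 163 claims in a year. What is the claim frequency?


frequency = claims / policies
= 163 / 2660
= 0.0613


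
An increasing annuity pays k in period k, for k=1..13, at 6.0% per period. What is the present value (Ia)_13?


(Ia)_n = sum_{k=1}^{n} k * v^k, v = 1/(1+i)
v = 0.943396
Sum computed term by term:
(Ia)_13 = 54.8156
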